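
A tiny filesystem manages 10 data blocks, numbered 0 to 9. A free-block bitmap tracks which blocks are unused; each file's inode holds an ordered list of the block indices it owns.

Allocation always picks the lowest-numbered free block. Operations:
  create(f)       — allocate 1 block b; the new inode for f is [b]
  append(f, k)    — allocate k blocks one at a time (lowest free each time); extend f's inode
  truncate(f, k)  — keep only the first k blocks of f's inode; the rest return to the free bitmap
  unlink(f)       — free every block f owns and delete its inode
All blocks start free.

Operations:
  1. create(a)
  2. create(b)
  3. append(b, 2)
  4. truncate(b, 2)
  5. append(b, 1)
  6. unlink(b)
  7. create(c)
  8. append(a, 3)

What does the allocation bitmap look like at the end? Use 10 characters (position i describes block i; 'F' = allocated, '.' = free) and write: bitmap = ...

create(a): bitmap=F......... | a=[0]
create(b): bitmap=FF........ | a=[0] b=[1]
append(b, 2): bitmap=FFFF...... | a=[0] b=[1, 2, 3]
truncate(b, 2): bitmap=FFF....... | a=[0] b=[1, 2]
append(b, 1): bitmap=FFFF...... | a=[0] b=[1, 2, 3]
unlink(b): bitmap=F......... | a=[0]
create(c): bitmap=FF........ | a=[0] c=[1]
append(a, 3): bitmap=FFFFF..... | a=[0, 2, 3, 4] c=[1]

bitmap = FFFFF.....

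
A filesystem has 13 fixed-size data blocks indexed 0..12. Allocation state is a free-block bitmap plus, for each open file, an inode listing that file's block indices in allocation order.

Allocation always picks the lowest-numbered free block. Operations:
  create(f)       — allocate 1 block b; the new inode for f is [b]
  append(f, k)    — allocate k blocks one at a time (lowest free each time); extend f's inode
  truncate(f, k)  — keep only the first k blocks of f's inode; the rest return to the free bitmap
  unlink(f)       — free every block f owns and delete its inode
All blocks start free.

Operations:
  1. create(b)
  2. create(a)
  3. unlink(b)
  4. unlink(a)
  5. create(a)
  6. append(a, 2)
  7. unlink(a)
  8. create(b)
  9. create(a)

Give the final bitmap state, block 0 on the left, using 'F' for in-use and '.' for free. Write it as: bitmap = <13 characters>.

  1. create(b)  ⇒  F............  {b→[0]}
  2. create(a)  ⇒  FF...........  {a→[1]; b→[0]}
  3. unlink(b)  ⇒  .F...........  {a→[1]}
  4. unlink(a)  ⇒  .............  {}
  5. create(a)  ⇒  F............  {a→[0]}
  6. append(a, 2)  ⇒  FFF..........  {a→[0, 1, 2]}
  7. unlink(a)  ⇒  .............  {}
  8. create(b)  ⇒  F............  {b→[0]}
  9. create(a)  ⇒  FF...........  {a→[1]; b→[0]}

bitmap = FF...........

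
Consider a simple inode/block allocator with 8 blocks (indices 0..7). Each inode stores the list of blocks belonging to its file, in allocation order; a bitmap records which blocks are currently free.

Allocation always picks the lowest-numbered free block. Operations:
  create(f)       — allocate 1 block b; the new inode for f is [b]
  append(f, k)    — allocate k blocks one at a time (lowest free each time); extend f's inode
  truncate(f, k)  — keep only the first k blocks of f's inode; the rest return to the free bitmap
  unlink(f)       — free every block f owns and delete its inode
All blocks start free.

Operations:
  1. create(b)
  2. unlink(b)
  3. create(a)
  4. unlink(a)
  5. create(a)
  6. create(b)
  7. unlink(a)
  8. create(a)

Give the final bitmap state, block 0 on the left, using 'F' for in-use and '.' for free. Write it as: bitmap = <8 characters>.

bitmap = FF......

create(b): bitmap=F....... | b=[0]
unlink(b): bitmap=........ | 
create(a): bitmap=F....... | a=[0]
unlink(a): bitmap=........ | 
create(a): bitmap=F....... | a=[0]
create(b): bitmap=FF...... | a=[0] b=[1]
unlink(a): bitmap=.F...... | b=[1]
create(a): bitmap=FF...... | a=[0] b=[1]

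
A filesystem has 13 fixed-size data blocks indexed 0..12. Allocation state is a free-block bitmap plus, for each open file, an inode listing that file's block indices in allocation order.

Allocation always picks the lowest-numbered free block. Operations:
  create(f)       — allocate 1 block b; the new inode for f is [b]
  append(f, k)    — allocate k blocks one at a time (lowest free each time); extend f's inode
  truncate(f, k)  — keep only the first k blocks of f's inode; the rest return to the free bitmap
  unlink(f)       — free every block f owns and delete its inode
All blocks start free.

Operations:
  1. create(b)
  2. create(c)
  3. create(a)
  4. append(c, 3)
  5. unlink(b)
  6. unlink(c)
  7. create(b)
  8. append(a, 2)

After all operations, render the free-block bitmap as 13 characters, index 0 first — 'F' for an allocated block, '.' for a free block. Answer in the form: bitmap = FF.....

bitmap = FFFF.........

[1] create(b) — b=0 (map F............)
[2] create(c) — b=0 c=1 (map FF...........)
[3] create(a) — a=2 b=0 c=1 (map FFF..........)
[4] append(c, 3) — a=2 b=0 c=1,3,4,5 (map FFFFFF.......)
[5] unlink(b) — a=2 c=1,3,4,5 (map .FFFFF.......)
[6] unlink(c) — a=2 (map ..F..........)
[7] create(b) — a=2 b=0 (map F.F..........)
[8] append(a, 2) — a=2,1,3 b=0 (map FFFF.........)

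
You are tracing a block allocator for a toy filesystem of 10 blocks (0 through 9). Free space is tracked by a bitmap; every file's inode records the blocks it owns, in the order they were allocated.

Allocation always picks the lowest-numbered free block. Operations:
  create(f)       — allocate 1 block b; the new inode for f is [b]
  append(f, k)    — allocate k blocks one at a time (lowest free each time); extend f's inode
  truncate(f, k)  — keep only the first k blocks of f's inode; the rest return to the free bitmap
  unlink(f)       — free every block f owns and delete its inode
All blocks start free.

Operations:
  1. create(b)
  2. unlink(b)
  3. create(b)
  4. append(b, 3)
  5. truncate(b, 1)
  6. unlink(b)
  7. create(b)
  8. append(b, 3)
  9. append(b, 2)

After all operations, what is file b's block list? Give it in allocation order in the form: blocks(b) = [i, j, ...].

[1] create(b) — b=0 (map F.........)
[2] unlink(b) —  (map ..........)
[3] create(b) — b=0 (map F.........)
[4] append(b, 3) — b=0,1,2,3 (map FFFF......)
[5] truncate(b, 1) — b=0 (map F.........)
[6] unlink(b) —  (map ..........)
[7] create(b) — b=0 (map F.........)
[8] append(b, 3) — b=0,1,2,3 (map FFFF......)
[9] append(b, 2) — b=0,1,2,3,4,5 (map FFFFFF....)

blocks(b) = [0, 1, 2, 3, 4, 5]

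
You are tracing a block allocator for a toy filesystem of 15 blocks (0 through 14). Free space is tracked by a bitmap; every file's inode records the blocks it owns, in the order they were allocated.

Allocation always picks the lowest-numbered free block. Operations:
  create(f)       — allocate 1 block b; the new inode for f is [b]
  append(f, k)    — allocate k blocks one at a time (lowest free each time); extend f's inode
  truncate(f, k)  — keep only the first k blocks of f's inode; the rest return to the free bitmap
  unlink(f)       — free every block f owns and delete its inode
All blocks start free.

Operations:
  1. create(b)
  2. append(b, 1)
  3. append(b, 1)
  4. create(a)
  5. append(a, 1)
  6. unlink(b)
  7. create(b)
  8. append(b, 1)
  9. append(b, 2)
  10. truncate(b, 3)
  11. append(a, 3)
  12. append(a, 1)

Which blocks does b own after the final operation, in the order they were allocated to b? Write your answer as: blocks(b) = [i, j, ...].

create(b): bitmap=F.............. | b=[0]
append(b, 1): bitmap=FF............. | b=[0, 1]
append(b, 1): bitmap=FFF............ | b=[0, 1, 2]
create(a): bitmap=FFFF........... | a=[3] b=[0, 1, 2]
append(a, 1): bitmap=FFFFF.......... | a=[3, 4] b=[0, 1, 2]
unlink(b): bitmap=...FF.......... | a=[3, 4]
create(b): bitmap=F..FF.......... | a=[3, 4] b=[0]
append(b, 1): bitmap=FF.FF.......... | a=[3, 4] b=[0, 1]
append(b, 2): bitmap=FFFFFF......... | a=[3, 4] b=[0, 1, 2, 5]
truncate(b, 3): bitmap=FFFFF.......... | a=[3, 4] b=[0, 1, 2]
append(a, 3): bitmap=FFFFFFFF....... | a=[3, 4, 5, 6, 7] b=[0, 1, 2]
append(a, 1): bitmap=FFFFFFFFF...... | a=[3, 4, 5, 6, 7, 8] b=[0, 1, 2]

blocks(b) = [0, 1, 2]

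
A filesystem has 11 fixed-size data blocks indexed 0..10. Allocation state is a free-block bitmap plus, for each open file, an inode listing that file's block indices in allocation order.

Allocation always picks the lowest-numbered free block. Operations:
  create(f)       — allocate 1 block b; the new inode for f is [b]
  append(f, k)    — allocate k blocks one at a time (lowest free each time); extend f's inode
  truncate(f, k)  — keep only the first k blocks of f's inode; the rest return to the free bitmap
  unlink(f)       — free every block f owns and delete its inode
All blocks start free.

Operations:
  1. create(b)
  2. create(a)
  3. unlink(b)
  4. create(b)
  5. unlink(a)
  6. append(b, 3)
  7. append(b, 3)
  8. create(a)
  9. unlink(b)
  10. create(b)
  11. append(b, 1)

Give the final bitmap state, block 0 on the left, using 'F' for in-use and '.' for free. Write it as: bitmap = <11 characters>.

[1] create(b) — b=0 (map F..........)
[2] create(a) — a=1 b=0 (map FF.........)
[3] unlink(b) — a=1 (map .F.........)
[4] create(b) — a=1 b=0 (map FF.........)
[5] unlink(a) — b=0 (map F..........)
[6] append(b, 3) — b=0,1,2,3 (map FFFF.......)
[7] append(b, 3) — b=0,1,2,3,4,5,6 (map FFFFFFF....)
[8] create(a) — a=7 b=0,1,2,3,4,5,6 (map FFFFFFFF...)
[9] unlink(b) — a=7 (map .......F...)
[10] create(b) — a=7 b=0 (map F......F...)
[11] append(b, 1) — a=7 b=0,1 (map FF.....F...)

bitmap = FF.....F...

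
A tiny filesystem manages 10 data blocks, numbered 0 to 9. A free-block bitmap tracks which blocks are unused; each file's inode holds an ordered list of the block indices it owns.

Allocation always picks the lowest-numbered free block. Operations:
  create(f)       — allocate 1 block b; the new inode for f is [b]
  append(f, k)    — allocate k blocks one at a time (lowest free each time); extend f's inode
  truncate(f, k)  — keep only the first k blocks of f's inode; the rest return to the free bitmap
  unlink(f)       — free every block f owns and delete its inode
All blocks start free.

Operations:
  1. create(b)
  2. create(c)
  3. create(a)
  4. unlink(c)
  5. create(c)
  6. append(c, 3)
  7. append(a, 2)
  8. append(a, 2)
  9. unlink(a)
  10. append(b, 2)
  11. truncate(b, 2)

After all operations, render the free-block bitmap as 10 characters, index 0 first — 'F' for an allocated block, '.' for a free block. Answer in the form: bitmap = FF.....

bitmap = FFFFFF....

  1. create(b)  ⇒  F.........  {b→[0]}
  2. create(c)  ⇒  FF........  {b→[0]; c→[1]}
  3. create(a)  ⇒  FFF.......  {a→[2]; b→[0]; c→[1]}
  4. unlink(c)  ⇒  F.F.......  {a→[2]; b→[0]}
  5. create(c)  ⇒  FFF.......  {a→[2]; b→[0]; c→[1]}
  6. append(c, 3)  ⇒  FFFFFF....  {a→[2]; b→[0]; c→[1, 3, 4, 5]}
  7. append(a, 2)  ⇒  FFFFFFFF..  {a→[2, 6, 7]; b→[0]; c→[1, 3, 4, 5]}
  8. append(a, 2)  ⇒  FFFFFFFFFF  {a→[2, 6, 7, 8, 9]; b→[0]; c→[1, 3, 4, 5]}
  9. unlink(a)  ⇒  FF.FFF....  {b→[0]; c→[1, 3, 4, 5]}
  10. append(b, 2)  ⇒  FFFFFFF...  {b→[0, 2, 6]; c→[1, 3, 4, 5]}
  11. truncate(b, 2)  ⇒  FFFFFF....  {b→[0, 2]; c→[1, 3, 4, 5]}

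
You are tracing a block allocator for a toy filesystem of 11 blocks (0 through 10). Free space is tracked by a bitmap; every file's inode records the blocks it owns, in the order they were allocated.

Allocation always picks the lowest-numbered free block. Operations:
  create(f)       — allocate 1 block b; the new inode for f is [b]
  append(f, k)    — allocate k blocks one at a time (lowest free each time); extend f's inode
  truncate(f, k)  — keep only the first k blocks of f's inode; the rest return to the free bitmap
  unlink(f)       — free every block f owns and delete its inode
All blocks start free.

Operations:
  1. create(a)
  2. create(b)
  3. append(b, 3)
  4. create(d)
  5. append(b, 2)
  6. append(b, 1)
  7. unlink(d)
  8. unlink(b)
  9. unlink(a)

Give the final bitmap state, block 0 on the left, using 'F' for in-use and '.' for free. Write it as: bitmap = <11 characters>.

bitmap = ...........

after create(a) → a:[0]  free=[F..........]
after create(b) → a:[0], b:[1]  free=[FF.........]
after append(b, 3) → a:[0], b:[1, 2, 3, 4]  free=[FFFFF......]
after create(d) → a:[0], b:[1, 2, 3, 4], d:[5]  free=[FFFFFF.....]
after append(b, 2) → a:[0], b:[1, 2, 3, 4, 6, 7], d:[5]  free=[FFFFFFFF...]
after append(b, 1) → a:[0], b:[1, 2, 3, 4, 6, 7, 8], d:[5]  free=[FFFFFFFFF..]
after unlink(d) → a:[0], b:[1, 2, 3, 4, 6, 7, 8]  free=[FFFFF.FFF..]
after unlink(b) → a:[0]  free=[F..........]
after unlink(a) →   free=[...........]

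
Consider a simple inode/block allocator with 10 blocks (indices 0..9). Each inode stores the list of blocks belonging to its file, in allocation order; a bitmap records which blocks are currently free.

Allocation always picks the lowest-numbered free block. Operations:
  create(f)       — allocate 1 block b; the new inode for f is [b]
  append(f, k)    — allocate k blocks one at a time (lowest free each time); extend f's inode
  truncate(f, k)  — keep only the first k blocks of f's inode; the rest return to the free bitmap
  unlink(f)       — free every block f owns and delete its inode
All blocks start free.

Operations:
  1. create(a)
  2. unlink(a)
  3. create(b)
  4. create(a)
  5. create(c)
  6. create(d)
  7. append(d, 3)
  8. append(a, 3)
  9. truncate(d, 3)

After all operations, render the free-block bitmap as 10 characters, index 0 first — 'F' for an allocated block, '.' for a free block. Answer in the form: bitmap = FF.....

bitmap = FFFFFF.FFF

[1] create(a) — a=0 (map F.........)
[2] unlink(a) —  (map ..........)
[3] create(b) — b=0 (map F.........)
[4] create(a) — a=1 b=0 (map FF........)
[5] create(c) — a=1 b=0 c=2 (map FFF.......)
[6] create(d) — a=1 b=0 c=2 d=3 (map FFFF......)
[7] append(d, 3) — a=1 b=0 c=2 d=3,4,5,6 (map FFFFFFF...)
[8] append(a, 3) — a=1,7,8,9 b=0 c=2 d=3,4,5,6 (map FFFFFFFFFF)
[9] truncate(d, 3) — a=1,7,8,9 b=0 c=2 d=3,4,5 (map FFFFFF.FFF)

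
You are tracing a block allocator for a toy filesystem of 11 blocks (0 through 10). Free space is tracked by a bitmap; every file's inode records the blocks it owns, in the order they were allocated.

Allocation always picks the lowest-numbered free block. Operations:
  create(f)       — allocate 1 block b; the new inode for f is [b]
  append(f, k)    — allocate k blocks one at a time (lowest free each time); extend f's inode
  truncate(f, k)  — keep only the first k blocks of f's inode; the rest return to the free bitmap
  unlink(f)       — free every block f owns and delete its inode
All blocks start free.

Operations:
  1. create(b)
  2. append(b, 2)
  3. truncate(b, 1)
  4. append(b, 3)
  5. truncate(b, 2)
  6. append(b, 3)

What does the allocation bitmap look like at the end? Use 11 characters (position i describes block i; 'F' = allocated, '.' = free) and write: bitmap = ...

bitmap = FFFFF......

create(b): bitmap=F.......... | b=[0]
append(b, 2): bitmap=FFF........ | b=[0, 1, 2]
truncate(b, 1): bitmap=F.......... | b=[0]
append(b, 3): bitmap=FFFF....... | b=[0, 1, 2, 3]
truncate(b, 2): bitmap=FF......... | b=[0, 1]
append(b, 3): bitmap=FFFFF...... | b=[0, 1, 2, 3, 4]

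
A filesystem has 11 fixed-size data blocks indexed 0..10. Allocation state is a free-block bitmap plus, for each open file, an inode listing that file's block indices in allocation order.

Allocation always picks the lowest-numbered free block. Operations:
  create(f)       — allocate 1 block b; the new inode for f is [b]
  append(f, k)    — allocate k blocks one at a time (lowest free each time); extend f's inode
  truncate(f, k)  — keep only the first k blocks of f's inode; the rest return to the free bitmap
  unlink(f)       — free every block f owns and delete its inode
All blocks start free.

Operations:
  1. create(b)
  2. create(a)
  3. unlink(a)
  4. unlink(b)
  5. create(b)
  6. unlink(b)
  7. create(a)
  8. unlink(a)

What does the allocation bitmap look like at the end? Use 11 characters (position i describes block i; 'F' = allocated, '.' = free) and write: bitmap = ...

bitmap = ...........

  1. create(b)  ⇒  F..........  {b→[0]}
  2. create(a)  ⇒  FF.........  {a→[1]; b→[0]}
  3. unlink(a)  ⇒  F..........  {b→[0]}
  4. unlink(b)  ⇒  ...........  {}
  5. create(b)  ⇒  F..........  {b→[0]}
  6. unlink(b)  ⇒  ...........  {}
  7. create(a)  ⇒  F..........  {a→[0]}
  8. unlink(a)  ⇒  ...........  {}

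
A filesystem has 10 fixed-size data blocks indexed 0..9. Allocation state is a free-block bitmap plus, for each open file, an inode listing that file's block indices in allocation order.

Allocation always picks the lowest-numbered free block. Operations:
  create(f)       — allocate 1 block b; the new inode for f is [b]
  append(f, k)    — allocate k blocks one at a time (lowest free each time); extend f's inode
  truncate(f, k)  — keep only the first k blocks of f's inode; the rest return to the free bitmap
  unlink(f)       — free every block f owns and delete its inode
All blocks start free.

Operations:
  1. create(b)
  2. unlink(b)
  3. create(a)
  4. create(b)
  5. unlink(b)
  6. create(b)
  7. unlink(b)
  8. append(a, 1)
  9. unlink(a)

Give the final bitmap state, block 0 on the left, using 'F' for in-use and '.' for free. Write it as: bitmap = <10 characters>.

[1] create(b) — b=0 (map F.........)
[2] unlink(b) —  (map ..........)
[3] create(a) — a=0 (map F.........)
[4] create(b) — a=0 b=1 (map FF........)
[5] unlink(b) — a=0 (map F.........)
[6] create(b) — a=0 b=1 (map FF........)
[7] unlink(b) — a=0 (map F.........)
[8] append(a, 1) — a=0,1 (map FF........)
[9] unlink(a) —  (map ..........)

bitmap = ..........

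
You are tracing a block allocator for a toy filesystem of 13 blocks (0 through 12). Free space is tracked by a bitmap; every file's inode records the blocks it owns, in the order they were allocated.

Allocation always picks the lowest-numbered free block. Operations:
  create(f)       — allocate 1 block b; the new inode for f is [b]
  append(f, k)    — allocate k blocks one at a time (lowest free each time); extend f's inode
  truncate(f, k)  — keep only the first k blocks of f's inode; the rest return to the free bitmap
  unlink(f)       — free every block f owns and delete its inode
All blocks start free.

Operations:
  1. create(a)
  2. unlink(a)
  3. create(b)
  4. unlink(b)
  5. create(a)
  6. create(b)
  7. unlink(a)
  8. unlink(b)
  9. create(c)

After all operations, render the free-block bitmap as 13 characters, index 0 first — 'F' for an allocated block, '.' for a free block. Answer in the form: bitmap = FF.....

bitmap = F............

create(a): bitmap=F............ | a=[0]
unlink(a): bitmap=............. | 
create(b): bitmap=F............ | b=[0]
unlink(b): bitmap=............. | 
create(a): bitmap=F............ | a=[0]
create(b): bitmap=FF........... | a=[0] b=[1]
unlink(a): bitmap=.F........... | b=[1]
unlink(b): bitmap=............. | 
create(c): bitmap=F............ | c=[0]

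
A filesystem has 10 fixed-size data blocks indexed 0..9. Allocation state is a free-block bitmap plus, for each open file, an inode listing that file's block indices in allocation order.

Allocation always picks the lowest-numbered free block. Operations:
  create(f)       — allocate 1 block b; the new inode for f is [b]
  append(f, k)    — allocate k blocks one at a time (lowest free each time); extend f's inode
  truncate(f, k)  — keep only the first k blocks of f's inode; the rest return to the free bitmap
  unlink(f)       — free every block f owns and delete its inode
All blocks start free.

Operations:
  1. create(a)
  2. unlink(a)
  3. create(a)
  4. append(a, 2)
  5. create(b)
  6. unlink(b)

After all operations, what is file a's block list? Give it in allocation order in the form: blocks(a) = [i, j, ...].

blocks(a) = [0, 1, 2]

[1] create(a) — a=0 (map F.........)
[2] unlink(a) —  (map ..........)
[3] create(a) — a=0 (map F.........)
[4] append(a, 2) — a=0,1,2 (map FFF.......)
[5] create(b) — a=0,1,2 b=3 (map FFFF......)
[6] unlink(b) — a=0,1,2 (map FFF.......)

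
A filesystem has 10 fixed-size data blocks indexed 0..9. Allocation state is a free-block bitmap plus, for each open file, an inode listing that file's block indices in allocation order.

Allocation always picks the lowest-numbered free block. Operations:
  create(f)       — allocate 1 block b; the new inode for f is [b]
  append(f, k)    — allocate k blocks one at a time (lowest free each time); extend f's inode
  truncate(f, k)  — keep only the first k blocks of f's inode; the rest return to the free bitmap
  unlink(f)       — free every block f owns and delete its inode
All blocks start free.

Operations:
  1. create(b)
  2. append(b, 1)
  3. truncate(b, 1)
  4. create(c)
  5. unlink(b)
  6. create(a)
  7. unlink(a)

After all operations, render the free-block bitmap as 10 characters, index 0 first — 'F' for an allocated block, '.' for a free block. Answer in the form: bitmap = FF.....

  1. create(b)  ⇒  F.........  {b→[0]}
  2. append(b, 1)  ⇒  FF........  {b→[0, 1]}
  3. truncate(b, 1)  ⇒  F.........  {b→[0]}
  4. create(c)  ⇒  FF........  {b→[0]; c→[1]}
  5. unlink(b)  ⇒  .F........  {c→[1]}
  6. create(a)  ⇒  FF........  {a→[0]; c→[1]}
  7. unlink(a)  ⇒  .F........  {c→[1]}

bitmap = .F........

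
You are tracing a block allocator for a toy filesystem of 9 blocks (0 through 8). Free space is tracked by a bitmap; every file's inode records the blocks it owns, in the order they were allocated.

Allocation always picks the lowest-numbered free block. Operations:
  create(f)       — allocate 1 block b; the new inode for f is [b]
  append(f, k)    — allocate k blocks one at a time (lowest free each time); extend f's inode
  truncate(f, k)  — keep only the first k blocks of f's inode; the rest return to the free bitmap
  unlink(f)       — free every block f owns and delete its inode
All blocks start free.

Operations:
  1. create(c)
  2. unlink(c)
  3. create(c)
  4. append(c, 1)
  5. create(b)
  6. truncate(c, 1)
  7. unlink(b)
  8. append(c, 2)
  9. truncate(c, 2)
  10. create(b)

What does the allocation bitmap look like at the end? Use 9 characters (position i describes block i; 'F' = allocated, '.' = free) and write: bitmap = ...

bitmap = FFF......

after create(c) → c:[0]  free=[F........]
after unlink(c) →   free=[.........]
after create(c) → c:[0]  free=[F........]
after append(c, 1) → c:[0, 1]  free=[FF.......]
after create(b) → b:[2], c:[0, 1]  free=[FFF......]
after truncate(c, 1) → b:[2], c:[0]  free=[F.F......]
after unlink(b) → c:[0]  free=[F........]
after append(c, 2) → c:[0, 1, 2]  free=[FFF......]
after truncate(c, 2) → c:[0, 1]  free=[FF.......]
after create(b) → b:[2], c:[0, 1]  free=[FFF......]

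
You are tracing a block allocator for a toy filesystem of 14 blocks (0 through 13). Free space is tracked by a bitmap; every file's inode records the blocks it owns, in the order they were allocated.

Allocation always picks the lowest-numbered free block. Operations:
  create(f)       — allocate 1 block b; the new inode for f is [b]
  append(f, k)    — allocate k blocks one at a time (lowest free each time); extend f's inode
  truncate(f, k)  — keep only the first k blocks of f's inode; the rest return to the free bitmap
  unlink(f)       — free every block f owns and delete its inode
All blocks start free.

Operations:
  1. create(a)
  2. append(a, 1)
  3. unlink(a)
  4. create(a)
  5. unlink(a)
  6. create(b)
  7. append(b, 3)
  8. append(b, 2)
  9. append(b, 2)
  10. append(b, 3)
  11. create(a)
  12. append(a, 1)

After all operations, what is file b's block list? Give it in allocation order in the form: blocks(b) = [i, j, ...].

  1. create(a)  ⇒  F.............  {a→[0]}
  2. append(a, 1)  ⇒  FF............  {a→[0, 1]}
  3. unlink(a)  ⇒  ..............  {}
  4. create(a)  ⇒  F.............  {a→[0]}
  5. unlink(a)  ⇒  ..............  {}
  6. create(b)  ⇒  F.............  {b→[0]}
  7. append(b, 3)  ⇒  FFFF..........  {b→[0, 1, 2, 3]}
  8. append(b, 2)  ⇒  FFFFFF........  {b→[0, 1, 2, 3, 4, 5]}
  9. append(b, 2)  ⇒  FFFFFFFF......  {b→[0, 1, 2, 3, 4, 5, 6, 7]}
  10. append(b, 3)  ⇒  FFFFFFFFFFF...  {b→[0, 1, 2, 3, 4, 5, 6, 7, 8, 9, 10]}
  11. create(a)  ⇒  FFFFFFFFFFFF..  {a→[11]; b→[0, 1, 2, 3, 4, 5, 6, 7, 8, 9, 10]}
  12. append(a, 1)  ⇒  FFFFFFFFFFFFF.  {a→[11, 12]; b→[0, 1, 2, 3, 4, 5, 6, 7, 8, 9, 10]}

blocks(b) = [0, 1, 2, 3, 4, 5, 6, 7, 8, 9, 10]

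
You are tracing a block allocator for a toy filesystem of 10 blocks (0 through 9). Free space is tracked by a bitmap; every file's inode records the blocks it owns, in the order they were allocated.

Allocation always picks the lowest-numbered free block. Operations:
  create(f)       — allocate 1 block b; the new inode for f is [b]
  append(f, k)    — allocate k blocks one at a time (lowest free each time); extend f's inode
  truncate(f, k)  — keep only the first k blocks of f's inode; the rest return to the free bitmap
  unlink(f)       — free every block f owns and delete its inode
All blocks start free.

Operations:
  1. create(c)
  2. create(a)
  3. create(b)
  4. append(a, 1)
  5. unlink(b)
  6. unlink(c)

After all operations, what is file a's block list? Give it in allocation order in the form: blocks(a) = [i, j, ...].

blocks(a) = [1, 3]

[1] create(c) — c=0 (map F.........)
[2] create(a) — a=1 c=0 (map FF........)
[3] create(b) — a=1 b=2 c=0 (map FFF.......)
[4] append(a, 1) — a=1,3 b=2 c=0 (map FFFF......)
[5] unlink(b) — a=1,3 c=0 (map FF.F......)
[6] unlink(c) — a=1,3 (map .F.F......)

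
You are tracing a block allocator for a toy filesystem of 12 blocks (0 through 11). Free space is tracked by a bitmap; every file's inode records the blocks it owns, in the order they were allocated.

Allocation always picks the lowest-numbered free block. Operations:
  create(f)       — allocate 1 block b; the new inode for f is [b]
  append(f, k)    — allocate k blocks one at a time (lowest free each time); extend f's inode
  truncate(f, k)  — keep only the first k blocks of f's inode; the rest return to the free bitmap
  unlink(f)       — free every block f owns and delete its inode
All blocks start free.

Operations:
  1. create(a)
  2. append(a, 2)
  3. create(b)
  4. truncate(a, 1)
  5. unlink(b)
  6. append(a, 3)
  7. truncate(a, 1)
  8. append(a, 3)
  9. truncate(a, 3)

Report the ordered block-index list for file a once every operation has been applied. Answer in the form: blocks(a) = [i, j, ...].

blocks(a) = [0, 1, 2]

create(a): bitmap=F........... | a=[0]
append(a, 2): bitmap=FFF......... | a=[0, 1, 2]
create(b): bitmap=FFFF........ | a=[0, 1, 2] b=[3]
truncate(a, 1): bitmap=F..F........ | a=[0] b=[3]
unlink(b): bitmap=F........... | a=[0]
append(a, 3): bitmap=FFFF........ | a=[0, 1, 2, 3]
truncate(a, 1): bitmap=F........... | a=[0]
append(a, 3): bitmap=FFFF........ | a=[0, 1, 2, 3]
truncate(a, 3): bitmap=FFF......... | a=[0, 1, 2]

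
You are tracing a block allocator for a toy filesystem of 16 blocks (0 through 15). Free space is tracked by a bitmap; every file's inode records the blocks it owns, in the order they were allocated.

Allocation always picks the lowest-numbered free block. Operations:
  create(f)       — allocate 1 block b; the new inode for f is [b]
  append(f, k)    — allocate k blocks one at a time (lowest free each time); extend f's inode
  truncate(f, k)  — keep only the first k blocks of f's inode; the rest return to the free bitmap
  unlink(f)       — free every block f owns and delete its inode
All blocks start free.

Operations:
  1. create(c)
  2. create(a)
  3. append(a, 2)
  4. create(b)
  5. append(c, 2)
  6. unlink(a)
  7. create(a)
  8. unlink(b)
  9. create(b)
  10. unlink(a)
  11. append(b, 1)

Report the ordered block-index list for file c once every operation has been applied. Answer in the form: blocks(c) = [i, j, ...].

  1. create(c)  ⇒  F...............  {c→[0]}
  2. create(a)  ⇒  FF..............  {a→[1]; c→[0]}
  3. append(a, 2)  ⇒  FFFF............  {a→[1, 2, 3]; c→[0]}
  4. create(b)  ⇒  FFFFF...........  {a→[1, 2, 3]; b→[4]; c→[0]}
  5. append(c, 2)  ⇒  FFFFFFF.........  {a→[1, 2, 3]; b→[4]; c→[0, 5, 6]}
  6. unlink(a)  ⇒  F...FFF.........  {b→[4]; c→[0, 5, 6]}
  7. create(a)  ⇒  FF..FFF.........  {a→[1]; b→[4]; c→[0, 5, 6]}
  8. unlink(b)  ⇒  FF...FF.........  {a→[1]; c→[0, 5, 6]}
  9. create(b)  ⇒  FFF..FF.........  {a→[1]; b→[2]; c→[0, 5, 6]}
  10. unlink(a)  ⇒  F.F..FF.........  {b→[2]; c→[0, 5, 6]}
  11. append(b, 1)  ⇒  FFF..FF.........  {b→[2, 1]; c→[0, 5, 6]}

blocks(c) = [0, 5, 6]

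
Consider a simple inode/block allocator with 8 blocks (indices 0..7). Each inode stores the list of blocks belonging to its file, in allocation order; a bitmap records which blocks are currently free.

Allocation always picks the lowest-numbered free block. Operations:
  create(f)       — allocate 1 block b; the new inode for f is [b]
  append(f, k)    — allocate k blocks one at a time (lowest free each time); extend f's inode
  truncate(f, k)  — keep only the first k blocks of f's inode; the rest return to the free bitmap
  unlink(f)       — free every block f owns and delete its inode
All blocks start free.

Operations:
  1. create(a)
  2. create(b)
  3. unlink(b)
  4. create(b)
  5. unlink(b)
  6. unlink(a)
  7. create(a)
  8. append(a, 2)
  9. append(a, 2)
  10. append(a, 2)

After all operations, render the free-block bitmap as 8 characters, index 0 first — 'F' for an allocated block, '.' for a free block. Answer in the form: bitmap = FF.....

bitmap = FFFFFFF.

  1. create(a)  ⇒  F.......  {a→[0]}
  2. create(b)  ⇒  FF......  {a→[0]; b→[1]}
  3. unlink(b)  ⇒  F.......  {a→[0]}
  4. create(b)  ⇒  FF......  {a→[0]; b→[1]}
  5. unlink(b)  ⇒  F.......  {a→[0]}
  6. unlink(a)  ⇒  ........  {}
  7. create(a)  ⇒  F.......  {a→[0]}
  8. append(a, 2)  ⇒  FFF.....  {a→[0, 1, 2]}
  9. append(a, 2)  ⇒  FFFFF...  {a→[0, 1, 2, 3, 4]}
  10. append(a, 2)  ⇒  FFFFFFF.  {a→[0, 1, 2, 3, 4, 5, 6]}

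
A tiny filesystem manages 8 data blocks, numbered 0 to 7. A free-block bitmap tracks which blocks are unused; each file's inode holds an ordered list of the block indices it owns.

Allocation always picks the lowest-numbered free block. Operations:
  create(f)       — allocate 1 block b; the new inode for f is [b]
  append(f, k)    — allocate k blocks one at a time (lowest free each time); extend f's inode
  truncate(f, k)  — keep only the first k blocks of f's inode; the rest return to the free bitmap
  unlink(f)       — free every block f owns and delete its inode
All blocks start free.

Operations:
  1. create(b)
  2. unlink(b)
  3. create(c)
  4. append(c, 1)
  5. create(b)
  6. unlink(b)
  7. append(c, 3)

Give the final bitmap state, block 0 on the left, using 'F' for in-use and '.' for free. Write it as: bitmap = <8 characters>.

[1] create(b) — b=0 (map F.......)
[2] unlink(b) —  (map ........)
[3] create(c) — c=0 (map F.......)
[4] append(c, 1) — c=0,1 (map FF......)
[5] create(b) — b=2 c=0,1 (map FFF.....)
[6] unlink(b) — c=0,1 (map FF......)
[7] append(c, 3) — c=0,1,2,3,4 (map FFFFF...)

bitmap = FFFFF...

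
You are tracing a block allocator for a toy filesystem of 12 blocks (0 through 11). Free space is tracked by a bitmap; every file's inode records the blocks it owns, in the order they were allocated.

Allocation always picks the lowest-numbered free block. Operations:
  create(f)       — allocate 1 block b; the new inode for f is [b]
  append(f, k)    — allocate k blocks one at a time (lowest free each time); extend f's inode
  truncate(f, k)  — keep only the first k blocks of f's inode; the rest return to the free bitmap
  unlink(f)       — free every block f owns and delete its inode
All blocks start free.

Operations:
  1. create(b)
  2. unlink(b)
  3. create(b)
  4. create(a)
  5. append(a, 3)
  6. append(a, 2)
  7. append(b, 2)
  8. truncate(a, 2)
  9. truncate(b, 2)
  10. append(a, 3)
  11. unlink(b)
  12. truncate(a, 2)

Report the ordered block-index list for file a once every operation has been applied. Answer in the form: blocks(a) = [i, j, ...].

blocks(a) = [1, 2]

create(b): bitmap=F........... | b=[0]
unlink(b): bitmap=............ | 
create(b): bitmap=F........... | b=[0]
create(a): bitmap=FF.......... | a=[1] b=[0]
append(a, 3): bitmap=FFFFF....... | a=[1, 2, 3, 4] b=[0]
append(a, 2): bitmap=FFFFFFF..... | a=[1, 2, 3, 4, 5, 6] b=[0]
append(b, 2): bitmap=FFFFFFFFF... | a=[1, 2, 3, 4, 5, 6] b=[0, 7, 8]
truncate(a, 2): bitmap=FFF....FF... | a=[1, 2] b=[0, 7, 8]
truncate(b, 2): bitmap=FFF....F.... | a=[1, 2] b=[0, 7]
append(a, 3): bitmap=FFFFFF.F.... | a=[1, 2, 3, 4, 5] b=[0, 7]
unlink(b): bitmap=.FFFFF...... | a=[1, 2, 3, 4, 5]
truncate(a, 2): bitmap=.FF......... | a=[1, 2]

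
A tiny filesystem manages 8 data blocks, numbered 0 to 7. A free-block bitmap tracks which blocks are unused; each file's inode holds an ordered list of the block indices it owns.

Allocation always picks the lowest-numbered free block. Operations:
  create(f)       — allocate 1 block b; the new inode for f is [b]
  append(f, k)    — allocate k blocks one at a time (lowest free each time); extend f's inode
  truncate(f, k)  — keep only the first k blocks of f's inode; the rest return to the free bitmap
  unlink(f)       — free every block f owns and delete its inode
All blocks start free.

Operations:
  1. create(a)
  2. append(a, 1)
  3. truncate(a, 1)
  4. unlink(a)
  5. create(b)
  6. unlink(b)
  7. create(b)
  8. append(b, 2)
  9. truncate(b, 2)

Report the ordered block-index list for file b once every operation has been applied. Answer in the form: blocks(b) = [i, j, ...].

blocks(b) = [0, 1]

[1] create(a) — a=0 (map F.......)
[2] append(a, 1) — a=0,1 (map FF......)
[3] truncate(a, 1) — a=0 (map F.......)
[4] unlink(a) —  (map ........)
[5] create(b) — b=0 (map F.......)
[6] unlink(b) —  (map ........)
[7] create(b) — b=0 (map F.......)
[8] append(b, 2) — b=0,1,2 (map FFF.....)
[9] truncate(b, 2) — b=0,1 (map FF......)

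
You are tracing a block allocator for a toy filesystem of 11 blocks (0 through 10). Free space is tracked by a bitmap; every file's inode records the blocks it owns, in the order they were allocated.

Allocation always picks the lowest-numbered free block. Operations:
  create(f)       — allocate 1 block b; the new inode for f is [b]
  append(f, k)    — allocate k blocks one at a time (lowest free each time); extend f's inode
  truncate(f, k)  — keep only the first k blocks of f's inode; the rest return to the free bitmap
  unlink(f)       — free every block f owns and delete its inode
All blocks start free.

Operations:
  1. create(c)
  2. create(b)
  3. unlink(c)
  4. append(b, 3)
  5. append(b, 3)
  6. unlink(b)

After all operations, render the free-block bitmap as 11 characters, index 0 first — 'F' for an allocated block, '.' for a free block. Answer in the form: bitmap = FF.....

bitmap = ...........

  1. create(c)  ⇒  F..........  {c→[0]}
  2. create(b)  ⇒  FF.........  {b→[1]; c→[0]}
  3. unlink(c)  ⇒  .F.........  {b→[1]}
  4. append(b, 3)  ⇒  FFFF.......  {b→[1, 0, 2, 3]}
  5. append(b, 3)  ⇒  FFFFFFF....  {b→[1, 0, 2, 3, 4, 5, 6]}
  6. unlink(b)  ⇒  ...........  {}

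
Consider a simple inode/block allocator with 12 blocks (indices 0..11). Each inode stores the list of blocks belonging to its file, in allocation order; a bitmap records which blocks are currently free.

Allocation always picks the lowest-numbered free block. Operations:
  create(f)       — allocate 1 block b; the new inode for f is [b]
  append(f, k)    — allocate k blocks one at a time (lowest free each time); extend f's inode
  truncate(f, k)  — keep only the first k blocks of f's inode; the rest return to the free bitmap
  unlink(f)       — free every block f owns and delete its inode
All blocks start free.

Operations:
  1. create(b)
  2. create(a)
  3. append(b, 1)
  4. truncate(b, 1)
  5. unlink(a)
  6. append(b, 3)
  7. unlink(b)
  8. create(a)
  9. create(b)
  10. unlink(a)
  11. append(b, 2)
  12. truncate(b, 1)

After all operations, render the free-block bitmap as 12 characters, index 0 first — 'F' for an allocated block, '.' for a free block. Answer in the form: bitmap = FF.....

after create(b) → b:[0]  free=[F...........]
after create(a) → a:[1], b:[0]  free=[FF..........]
after append(b, 1) → a:[1], b:[0, 2]  free=[FFF.........]
after truncate(b, 1) → a:[1], b:[0]  free=[FF..........]
after unlink(a) → b:[0]  free=[F...........]
after append(b, 3) → b:[0, 1, 2, 3]  free=[FFFF........]
after unlink(b) →   free=[............]
after create(a) → a:[0]  free=[F...........]
after create(b) → a:[0], b:[1]  free=[FF..........]
after unlink(a) → b:[1]  free=[.F..........]
after append(b, 2) → b:[1, 0, 2]  free=[FFF.........]
after truncate(b, 1) → b:[1]  free=[.F..........]

bitmap = .F..........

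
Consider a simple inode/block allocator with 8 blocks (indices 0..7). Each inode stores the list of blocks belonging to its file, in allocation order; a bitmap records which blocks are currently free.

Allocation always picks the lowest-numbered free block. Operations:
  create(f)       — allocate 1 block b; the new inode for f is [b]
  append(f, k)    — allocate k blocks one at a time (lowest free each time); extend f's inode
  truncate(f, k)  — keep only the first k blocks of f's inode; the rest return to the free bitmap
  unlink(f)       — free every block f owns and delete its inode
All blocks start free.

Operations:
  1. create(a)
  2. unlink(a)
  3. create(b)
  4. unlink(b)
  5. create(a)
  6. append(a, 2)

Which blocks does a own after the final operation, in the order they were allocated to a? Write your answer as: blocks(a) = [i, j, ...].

[1] create(a) — a=0 (map F.......)
[2] unlink(a) —  (map ........)
[3] create(b) — b=0 (map F.......)
[4] unlink(b) —  (map ........)
[5] create(a) — a=0 (map F.......)
[6] append(a, 2) — a=0,1,2 (map FFF.....)

blocks(a) = [0, 1, 2]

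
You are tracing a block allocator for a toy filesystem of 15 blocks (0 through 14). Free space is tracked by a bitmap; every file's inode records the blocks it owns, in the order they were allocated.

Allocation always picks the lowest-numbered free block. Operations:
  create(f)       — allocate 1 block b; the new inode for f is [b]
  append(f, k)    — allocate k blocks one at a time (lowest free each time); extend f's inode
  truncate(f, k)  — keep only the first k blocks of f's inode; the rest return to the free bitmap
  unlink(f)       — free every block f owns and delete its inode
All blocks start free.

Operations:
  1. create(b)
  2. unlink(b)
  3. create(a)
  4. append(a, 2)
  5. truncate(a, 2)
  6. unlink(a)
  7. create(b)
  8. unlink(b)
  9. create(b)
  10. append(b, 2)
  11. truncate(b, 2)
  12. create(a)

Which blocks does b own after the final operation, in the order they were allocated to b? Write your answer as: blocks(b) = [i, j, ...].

blocks(b) = [0, 1]

create(b): bitmap=F.............. | b=[0]
unlink(b): bitmap=............... | 
create(a): bitmap=F.............. | a=[0]
append(a, 2): bitmap=FFF............ | a=[0, 1, 2]
truncate(a, 2): bitmap=FF............. | a=[0, 1]
unlink(a): bitmap=............... | 
create(b): bitmap=F.............. | b=[0]
unlink(b): bitmap=............... | 
create(b): bitmap=F.............. | b=[0]
append(b, 2): bitmap=FFF............ | b=[0, 1, 2]
truncate(b, 2): bitmap=FF............. | b=[0, 1]
create(a): bitmap=FFF............ | a=[2] b=[0, 1]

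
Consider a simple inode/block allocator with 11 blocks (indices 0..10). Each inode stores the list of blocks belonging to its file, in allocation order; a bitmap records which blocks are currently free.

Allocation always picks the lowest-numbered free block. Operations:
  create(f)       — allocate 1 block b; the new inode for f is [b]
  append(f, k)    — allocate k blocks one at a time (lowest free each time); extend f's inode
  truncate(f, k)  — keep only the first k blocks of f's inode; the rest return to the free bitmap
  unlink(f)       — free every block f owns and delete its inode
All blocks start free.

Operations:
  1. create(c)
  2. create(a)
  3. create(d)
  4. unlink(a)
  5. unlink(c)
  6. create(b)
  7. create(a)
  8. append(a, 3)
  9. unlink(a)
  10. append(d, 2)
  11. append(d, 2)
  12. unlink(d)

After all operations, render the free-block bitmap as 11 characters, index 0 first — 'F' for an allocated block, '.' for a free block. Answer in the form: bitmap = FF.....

[1] create(c) — c=0 (map F..........)
[2] create(a) — a=1 c=0 (map FF.........)
[3] create(d) — a=1 c=0 d=2 (map FFF........)
[4] unlink(a) — c=0 d=2 (map F.F........)
[5] unlink(c) — d=2 (map ..F........)
[6] create(b) — b=0 d=2 (map F.F........)
[7] create(a) — a=1 b=0 d=2 (map FFF........)
[8] append(a, 3) — a=1,3,4,5 b=0 d=2 (map FFFFFF.....)
[9] unlink(a) — b=0 d=2 (map F.F........)
[10] append(d, 2) — b=0 d=2,1,3 (map FFFF.......)
[11] append(d, 2) — b=0 d=2,1,3,4,5 (map FFFFFF.....)
[12] unlink(d) — b=0 (map F..........)

bitmap = F..........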